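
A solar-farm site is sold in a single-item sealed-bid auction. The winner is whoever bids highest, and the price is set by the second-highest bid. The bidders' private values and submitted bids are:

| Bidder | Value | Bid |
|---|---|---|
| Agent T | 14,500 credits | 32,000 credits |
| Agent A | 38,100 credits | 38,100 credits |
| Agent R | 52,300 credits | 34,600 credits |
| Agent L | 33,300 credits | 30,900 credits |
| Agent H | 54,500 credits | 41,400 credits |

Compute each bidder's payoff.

Bids in descending order: Agent H 41,400 credits, then Agent A 38,100 credits, then Agent R 34,600 credits, then Agent T 32,000 credits, then Agent L 30,900 credits.
Agent H has the top bid and wins; the price is the second-highest bid, 38,100 credits.
Agent H's payoff = 54,500 credits − 38,100 credits = 16,400 credits. All other bidders lose, so their payoff is 0.

Payoffs: Agent T 0 credits, Agent A 0 credits, Agent R 0 credits, Agent L 0 credits, Agent H 16,400 credits.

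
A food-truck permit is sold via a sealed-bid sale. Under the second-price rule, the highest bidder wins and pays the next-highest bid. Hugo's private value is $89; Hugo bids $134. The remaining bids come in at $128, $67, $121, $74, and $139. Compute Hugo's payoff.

Payoff = $0.

Highest competing bid: $139.
Hugo's bid $134 is not the highest, so Hugo loses, pays nothing, and earns zero payoff.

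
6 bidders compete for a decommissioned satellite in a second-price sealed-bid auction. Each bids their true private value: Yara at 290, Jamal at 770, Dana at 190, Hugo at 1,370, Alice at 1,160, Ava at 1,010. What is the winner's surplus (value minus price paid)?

Surplus = 210.

Sorted high to low: Hugo 1,370; Alice 1,160; Ava 1,010; Jamal 770; Yara 290; Dana 190.
Hugo wins with the top bid and pays the second-highest, 1,160.
Surplus = 1,370 − 1,160 = 210.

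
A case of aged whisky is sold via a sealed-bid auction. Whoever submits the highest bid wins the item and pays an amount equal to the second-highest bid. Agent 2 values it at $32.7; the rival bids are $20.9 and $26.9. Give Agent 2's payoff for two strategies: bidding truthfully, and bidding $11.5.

(a) $5.8  (b) $0.0

The highest competing bid is $26.9.
Bidding truthfully at $32.7: Agent 2 has the top bid, wins, and pays the second-highest bid $26.9. Payoff = $32.7 − $26.9 = $5.8.
Bidding $11.5: the top bid is $26.9 (a rival), so Agent 2 loses. Payoff = $0.0.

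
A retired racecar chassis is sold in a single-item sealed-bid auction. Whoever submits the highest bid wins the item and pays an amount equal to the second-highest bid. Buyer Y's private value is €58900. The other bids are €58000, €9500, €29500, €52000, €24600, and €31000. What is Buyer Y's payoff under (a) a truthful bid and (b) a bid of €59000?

The highest competing bid is €58000.
Bidding truthfully at €58900: Buyer Y has the top bid, wins, and pays the second-highest bid €58000. Payoff = €58900 − €58000 = €900.
Bidding €59000: Buyer Y has the top bid, wins, and pays the second-highest bid €58000. Payoff = €58900 − €58000 = €900.

(a) €900  (b) €900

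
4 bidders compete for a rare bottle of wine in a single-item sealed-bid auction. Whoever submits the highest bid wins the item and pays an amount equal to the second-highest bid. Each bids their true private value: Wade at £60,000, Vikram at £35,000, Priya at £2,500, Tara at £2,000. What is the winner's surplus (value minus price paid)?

Bids in descending order: Wade £60,000, then Vikram £35,000, then Priya £2,500, then Tara £2,000.
Wade wins with the top bid and pays the second-highest, £35,000.
Surplus = £60,000 − £35,000 = £25,000.

Surplus = £25,000.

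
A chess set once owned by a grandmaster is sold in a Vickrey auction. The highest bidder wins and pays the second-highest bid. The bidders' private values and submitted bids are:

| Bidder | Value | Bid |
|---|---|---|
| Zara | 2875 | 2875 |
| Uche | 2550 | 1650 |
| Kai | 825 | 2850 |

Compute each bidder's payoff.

Payoffs: Zara 25, Uche 0, Kai 0.

Ranking the bids: Zara 2875, then Kai 2850, then Uche 1650.
Zara has the top bid and wins; the price is the second-highest bid, 2850.
Zara's payoff = 2875 − 2850 = 25. All other bidders lose, so their payoff is 0.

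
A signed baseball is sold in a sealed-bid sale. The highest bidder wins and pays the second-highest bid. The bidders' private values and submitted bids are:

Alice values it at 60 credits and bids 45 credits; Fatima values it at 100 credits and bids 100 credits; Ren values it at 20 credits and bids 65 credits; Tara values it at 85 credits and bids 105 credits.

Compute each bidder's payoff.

Ordered from highest: Tara 105 credits, then Fatima 100 credits, then Ren 65 credits, then Alice 45 credits.
Tara has the top bid and wins; the price is the second-highest bid, 100 credits.
Tara's payoff = 85 credits − 100 credits = -15 credits. All other bidders lose, so their payoff is 0.

Payoffs: Alice 0 credits, Fatima 0 credits, Ren 0 credits, Tara -15 credits.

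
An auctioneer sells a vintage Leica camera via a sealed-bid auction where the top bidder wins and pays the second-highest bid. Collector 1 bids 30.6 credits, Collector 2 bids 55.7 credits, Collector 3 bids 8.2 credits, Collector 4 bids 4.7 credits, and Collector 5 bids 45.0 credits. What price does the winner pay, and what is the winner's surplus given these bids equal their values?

The winner pays 45.0 credits for a surplus of 10.7 credits.

Bids in descending order: Collector 2 55.7 credits; Collector 5 45.0 credits; Collector 1 30.6 credits; Collector 3 8.2 credits; Collector 4 4.7 credits.
Collector 2 is the highest bidder, so Collector 2 wins.
Under the second-price rule, the price is the second-highest bid: 45.0 credits.
Surplus = 55.7 credits − 45.0 credits = 10.7 credits.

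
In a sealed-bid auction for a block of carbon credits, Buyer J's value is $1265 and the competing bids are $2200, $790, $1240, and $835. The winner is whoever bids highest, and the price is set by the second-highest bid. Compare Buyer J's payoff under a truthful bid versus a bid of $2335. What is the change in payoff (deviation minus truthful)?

The highest competing bid is $2200.
Bidding truthfully at $1265: the top bid is $2200 (a rival), so Buyer J loses. Payoff = $0.
Bidding $2335: Buyer J has the top bid, wins, and pays the second-highest bid $2200. Payoff = $1265 − $2200 = -$935.
Change = -$935 − $0 = -$935.
This is the dominant-strategy logic: truthful bidding weakly beats any alternative.

-$935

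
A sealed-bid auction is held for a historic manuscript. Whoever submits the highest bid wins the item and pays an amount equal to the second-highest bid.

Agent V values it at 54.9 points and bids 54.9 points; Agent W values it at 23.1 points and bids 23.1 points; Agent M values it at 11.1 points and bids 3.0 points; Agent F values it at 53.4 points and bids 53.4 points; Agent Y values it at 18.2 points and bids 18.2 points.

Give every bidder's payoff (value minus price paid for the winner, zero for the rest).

Agent V 1.5 points, Agent W 0.0 points, Agent M 0.0 points, Agent F 0.0 points, Agent Y 0.0 points.

Ranking the bids: Agent V 54.9 points, then Agent F 53.4 points, then Agent W 23.1 points, then Agent Y 18.2 points, then Agent M 3.0 points.
Agent V has the top bid and wins; the price is the second-highest bid, 53.4 points.
Agent V's payoff = 54.9 points − 53.4 points = 1.5 points. All other bidders lose, so their payoff is 0.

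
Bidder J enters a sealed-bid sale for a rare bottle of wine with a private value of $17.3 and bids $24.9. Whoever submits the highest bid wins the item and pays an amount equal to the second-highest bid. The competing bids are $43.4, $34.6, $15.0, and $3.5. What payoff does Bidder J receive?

Highest competing bid: $43.4.
Bidder J's bid $24.9 is not the highest, so Bidder J loses, pays nothing, and earns zero payoff.

Payoff = $0.0.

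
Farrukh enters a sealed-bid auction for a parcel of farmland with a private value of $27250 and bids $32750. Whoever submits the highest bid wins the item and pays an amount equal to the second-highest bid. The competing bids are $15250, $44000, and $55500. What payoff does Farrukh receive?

Farrukh's payoff: $0.

Highest competing bid: $55500.
Farrukh's bid $32750 is not the highest, so Farrukh loses, pays nothing, and earns zero payoff.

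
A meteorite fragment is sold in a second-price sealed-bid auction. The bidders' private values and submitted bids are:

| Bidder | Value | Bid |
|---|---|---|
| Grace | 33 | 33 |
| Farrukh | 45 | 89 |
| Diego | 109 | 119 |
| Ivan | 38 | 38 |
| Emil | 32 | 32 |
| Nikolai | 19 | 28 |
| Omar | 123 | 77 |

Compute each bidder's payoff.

Ranking the bids: Diego 119, then Farrukh 89, then Omar 77, then Ivan 38, then Grace 33, then Emil 32, then Nikolai 28.
Diego has the top bid and wins; the price is the second-highest bid, 89.
Diego's payoff = 109 − 89 = 20. All other bidders lose, so their payoff is 0.

Grace 0, Farrukh 0, Diego 20, Ivan 0, Emil 0, Nikolai 0, Omar 0.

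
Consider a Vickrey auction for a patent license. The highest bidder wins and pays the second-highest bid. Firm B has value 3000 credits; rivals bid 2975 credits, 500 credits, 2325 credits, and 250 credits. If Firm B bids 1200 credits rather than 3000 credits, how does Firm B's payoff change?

The highest competing bid is 2975 credits.
Bidding truthfully at 3000 credits: Firm B has the top bid, wins, and pays the second-highest bid 2975 credits. Payoff = 3000 credits − 2975 credits = 25 credits.
Bidding 1200 credits: the top bid is 2975 credits (a rival), so Firm B loses. Payoff = 0 credits.
Change = 0 credits − 25 credits = -25 credits.

-25 credits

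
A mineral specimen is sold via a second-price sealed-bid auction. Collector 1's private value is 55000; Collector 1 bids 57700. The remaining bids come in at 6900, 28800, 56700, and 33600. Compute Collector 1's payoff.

Highest competing bid: 56700.
Collector 1's bid 57700 is the highest overall, so Collector 1 wins and pays the second-highest bid, 56700.
Payoff = value − price = 55000 − 56700 = -1700.
Overbidding won the item at a price above value — truthful bidding would have avoided this loss.

-1700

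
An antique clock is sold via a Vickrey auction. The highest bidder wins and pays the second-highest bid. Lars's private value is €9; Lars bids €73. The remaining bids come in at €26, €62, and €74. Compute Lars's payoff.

Lars's payoff: €0.

Highest competing bid: €74.
Lars's bid €73 is not the highest, so Lars loses, pays nothing, and earns zero payoff.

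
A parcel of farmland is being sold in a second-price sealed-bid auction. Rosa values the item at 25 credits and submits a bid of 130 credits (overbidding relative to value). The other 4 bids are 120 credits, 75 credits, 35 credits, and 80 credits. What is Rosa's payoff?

Payoff = -95 credits.

Highest competing bid: 120 credits.
Rosa's bid 130 credits is the highest overall, so Rosa wins and pays the second-highest bid, 120 credits.
Payoff = value − price = 25 credits − 120 credits = -95 credits.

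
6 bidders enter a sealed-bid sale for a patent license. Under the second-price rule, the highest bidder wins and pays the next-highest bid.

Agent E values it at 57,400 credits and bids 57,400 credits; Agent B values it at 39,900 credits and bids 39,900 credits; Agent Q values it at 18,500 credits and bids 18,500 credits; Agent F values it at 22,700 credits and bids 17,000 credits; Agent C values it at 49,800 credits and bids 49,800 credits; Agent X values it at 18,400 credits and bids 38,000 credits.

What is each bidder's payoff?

Payoffs: Agent E 7,600 credits, Agent B 0 credits, Agent Q 0 credits, Agent F 0 credits, Agent C 0 credits, Agent X 0 credits.

Bids in descending order: Agent E 57,400 credits, then Agent C 49,800 credits, then Agent B 39,900 credits, then Agent X 38,000 credits, then Agent Q 18,500 credits, then Agent F 17,000 credits.
Agent E has the top bid and wins; the price is the second-highest bid, 49,800 credits.
Agent E's payoff = 57,400 credits − 49,800 credits = 7,600 credits. All other bidders lose, so their payoff is 0.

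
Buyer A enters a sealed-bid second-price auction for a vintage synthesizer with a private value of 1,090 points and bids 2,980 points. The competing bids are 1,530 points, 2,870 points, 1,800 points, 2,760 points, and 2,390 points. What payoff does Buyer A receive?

Highest competing bid: 2,870 points.
Buyer A's bid 2,980 points is the highest overall, so Buyer A wins and pays the second-highest bid, 2,870 points.
Payoff = value − price = 1,090 points − 2,870 points = -1,780 points.
Overbidding won the item at a price above value — truthful bidding would have avoided this loss.

Payoff = -1,780 points.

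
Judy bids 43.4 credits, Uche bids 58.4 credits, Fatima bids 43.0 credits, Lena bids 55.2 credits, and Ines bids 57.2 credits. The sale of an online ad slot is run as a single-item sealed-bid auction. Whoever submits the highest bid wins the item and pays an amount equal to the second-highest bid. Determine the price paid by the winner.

The winner pays 57.2 credits.

Ranking the bids: Uche 58.4 credits, then Ines 57.2 credits, then Lena 55.2 credits, then Judy 43.4 credits, then Fatima 43.0 credits.
Uche has the highest bid, so Uche wins.
The second-highest bid is 57.2 credits, so that is what Uche pays.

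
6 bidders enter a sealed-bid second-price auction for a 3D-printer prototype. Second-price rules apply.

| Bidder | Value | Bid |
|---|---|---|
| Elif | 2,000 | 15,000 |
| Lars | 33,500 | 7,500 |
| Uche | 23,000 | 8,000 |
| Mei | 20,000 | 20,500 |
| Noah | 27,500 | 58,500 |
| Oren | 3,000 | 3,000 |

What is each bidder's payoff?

Ordered from highest: Noah 58,500, then Mei 20,500, then Elif 15,000, then Uche 8,000, then Lars 7,500, then Oren 3,000.
Noah has the top bid and wins; the price is the second-highest bid, 20,500.
Noah's payoff = 27,500 − 20,500 = 7,000. All other bidders lose, so their payoff is 0.

Payoffs: Elif 0, Lars 0, Uche 0, Mei 0, Noah 7,000, Oren 0.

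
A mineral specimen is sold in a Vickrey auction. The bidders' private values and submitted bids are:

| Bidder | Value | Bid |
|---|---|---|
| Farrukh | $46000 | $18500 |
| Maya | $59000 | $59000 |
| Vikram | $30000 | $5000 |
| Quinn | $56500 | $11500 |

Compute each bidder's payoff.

Ordered from highest: Maya $59000, then Farrukh $18500, then Quinn $11500, then Vikram $5000.
Maya has the top bid and wins; the price is the second-highest bid, $18500.
Maya's payoff = $59000 − $18500 = $40500. All other bidders lose, so their payoff is 0.

Payoffs: Farrukh $0, Maya $40500, Vikram $0, Quinn $0.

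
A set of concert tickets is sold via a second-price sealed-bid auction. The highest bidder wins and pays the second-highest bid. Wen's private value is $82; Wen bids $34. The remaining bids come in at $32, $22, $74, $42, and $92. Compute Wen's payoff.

Payoff = $0.

Highest competing bid: $92.
Wen's bid $34 is not the highest, so Wen loses, pays nothing, and earns zero payoff.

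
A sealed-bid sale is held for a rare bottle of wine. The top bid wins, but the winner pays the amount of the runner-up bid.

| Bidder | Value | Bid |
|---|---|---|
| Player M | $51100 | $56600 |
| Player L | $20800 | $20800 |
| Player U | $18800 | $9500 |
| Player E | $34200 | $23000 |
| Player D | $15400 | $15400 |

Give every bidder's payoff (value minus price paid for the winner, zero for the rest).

Payoffs: Player M $28100, Player L $0, Player U $0, Player E $0, Player D $0.

Bids in descending order: Player M $56600 > Player E $23000 > Player L $20800 > Player D $15400 > Player U $9500.
Player M has the top bid and wins; the price is the second-highest bid, $23000.
Player M's payoff = $51100 − $23000 = $28100. All other bidders lose, so their payoff is 0.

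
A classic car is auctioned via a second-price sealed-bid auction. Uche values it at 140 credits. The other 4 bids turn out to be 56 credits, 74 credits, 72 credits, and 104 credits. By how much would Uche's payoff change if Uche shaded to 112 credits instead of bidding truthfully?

The highest competing bid is 104 credits.
Bidding truthfully at 140 credits: Uche has the top bid, wins, and pays the second-highest bid 104 credits. Payoff = 140 credits − 104 credits = 36 credits.
Bidding 112 credits: Uche has the top bid, wins, and pays the second-highest bid 104 credits. Payoff = 140 credits − 104 credits = 36 credits.
Change = 36 credits − 36 credits = 0 credits.

Payoff change: 0 credits.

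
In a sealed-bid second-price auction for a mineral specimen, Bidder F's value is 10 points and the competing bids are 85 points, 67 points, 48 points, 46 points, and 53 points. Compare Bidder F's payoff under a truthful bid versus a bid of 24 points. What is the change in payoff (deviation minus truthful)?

The highest competing bid is 85 points.
Bidding truthfully at 10 points: the top bid is 85 points (a rival), so Bidder F loses. Payoff = 0 points.
Bidding 24 points: the top bid is 85 points (a rival), so Bidder F loses. Payoff = 0 points.
Change = 0 points − 0 points = 0 points.
The bid only affects whether you win, not the price — here both bids land on the same side of the top rival bid, so the deviation is payoff-neutral.

Payoff change: 0 points.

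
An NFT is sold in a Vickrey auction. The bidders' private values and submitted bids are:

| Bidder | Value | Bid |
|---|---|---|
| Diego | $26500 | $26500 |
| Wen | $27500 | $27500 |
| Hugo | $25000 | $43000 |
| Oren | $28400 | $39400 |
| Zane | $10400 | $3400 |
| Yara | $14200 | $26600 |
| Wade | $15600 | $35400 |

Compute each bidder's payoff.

Bids in descending order: Hugo $43000, then Oren $39400, then Wade $35400, then Wen $27500, then Yara $26600, then Diego $26500, then Zane $3400.
Hugo has the top bid and wins; the price is the second-highest bid, $39400.
Hugo's payoff = $25000 − $39400 = -$14400. All other bidders lose, so their payoff is 0.

Payoffs: Diego $0, Wen $0, Hugo -$14400, Oren $0, Zane $0, Yara $0, Wade $0.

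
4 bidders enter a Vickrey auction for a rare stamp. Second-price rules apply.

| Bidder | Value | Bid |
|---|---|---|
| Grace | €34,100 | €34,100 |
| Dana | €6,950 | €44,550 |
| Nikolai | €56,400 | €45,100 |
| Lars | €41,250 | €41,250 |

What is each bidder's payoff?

Payoffs: Grace €0, Dana €0, Nikolai €11,850, Lars €0.

Ordered from highest: Nikolai €45,100, then Dana €44,550, then Lars €41,250, then Grace €34,100.
Nikolai has the top bid and wins; the price is the second-highest bid, €44,550.
Nikolai's payoff = €56,400 − €44,550 = €11,850. All other bidders lose, so their payoff is 0.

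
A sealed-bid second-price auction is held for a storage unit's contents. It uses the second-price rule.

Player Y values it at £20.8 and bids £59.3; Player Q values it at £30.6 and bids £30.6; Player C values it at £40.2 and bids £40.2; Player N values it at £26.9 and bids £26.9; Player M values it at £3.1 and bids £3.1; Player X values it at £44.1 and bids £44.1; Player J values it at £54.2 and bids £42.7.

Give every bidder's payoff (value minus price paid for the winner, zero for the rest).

Ranking the bids: Player Y £59.3; Player X £44.1; Player J £42.7; Player C £40.2; Player Q £30.6; Player N £26.9; Player M £3.1.
Player Y has the top bid and wins; the price is the second-highest bid, £44.1.
Player Y's payoff = £20.8 − £44.1 = -£23.3. All other bidders lose, so their payoff is 0.

Payoffs: Player Y -£23.3, Player Q £0.0, Player C £0.0, Player N £0.0, Player M £0.0, Player X £0.0, Player J £0.0.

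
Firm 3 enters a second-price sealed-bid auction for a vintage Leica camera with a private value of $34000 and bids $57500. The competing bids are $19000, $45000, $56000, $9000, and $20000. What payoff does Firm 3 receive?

Highest competing bid: $56000.
Firm 3's bid $57500 is the highest overall, so Firm 3 wins and pays the second-highest bid, $56000.
Payoff = value − price = $34000 − $56000 = -$22000.

The bidder's payoff: -$22000.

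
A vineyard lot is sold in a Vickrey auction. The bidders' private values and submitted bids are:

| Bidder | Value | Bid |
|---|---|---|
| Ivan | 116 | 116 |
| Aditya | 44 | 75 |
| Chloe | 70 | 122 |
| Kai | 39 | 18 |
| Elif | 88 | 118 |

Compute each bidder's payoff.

Payoffs: Ivan 0, Aditya 0, Chloe -48, Kai 0, Elif 0.

Ordered from highest: Chloe 122 > Elif 118 > Ivan 116 > Aditya 75 > Kai 18.
Chloe has the top bid and wins; the price is the second-highest bid, 118.
Chloe's payoff = 70 − 118 = -48. All other bidders lose, so their payoff is 0.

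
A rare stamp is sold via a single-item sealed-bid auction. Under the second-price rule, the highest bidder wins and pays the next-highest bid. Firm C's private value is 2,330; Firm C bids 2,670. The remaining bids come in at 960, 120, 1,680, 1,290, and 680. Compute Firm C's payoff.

650

Highest competing bid: 1,680.
Firm C's bid 2,670 is the highest overall, so Firm C wins and pays the second-highest bid, 1,680.
Payoff = value − price = 2,330 − 1,680 = 650.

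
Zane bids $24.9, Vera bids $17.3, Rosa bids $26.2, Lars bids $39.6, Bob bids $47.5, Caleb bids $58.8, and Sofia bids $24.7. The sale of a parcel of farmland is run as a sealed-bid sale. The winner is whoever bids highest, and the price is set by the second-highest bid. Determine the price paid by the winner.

The winner pays $47.5.

Sorted high to low: Caleb $58.8, then Bob $47.5, then Lars $39.6, then Rosa $26.2, then Zane $24.9, then Sofia $24.7, then Vera $17.3.
Caleb has the highest bid, so Caleb wins.
The second-highest bid is $47.5, so that is what Caleb pays.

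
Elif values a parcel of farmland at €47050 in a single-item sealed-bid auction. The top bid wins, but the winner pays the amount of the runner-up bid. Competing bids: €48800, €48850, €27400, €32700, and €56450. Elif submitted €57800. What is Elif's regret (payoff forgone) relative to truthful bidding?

€9400

The highest competing bid is €56450.
Bidding truthfully at €47050: the top bid is €56450 (a rival), so Elif loses. Payoff = €0.
Bidding €57800: Elif has the top bid, wins, and pays the second-highest bid €56450. Payoff = €47050 − €56450 = -€9400.
Regret = truthful payoff − actual payoff = €0 − -€9400 = €9400.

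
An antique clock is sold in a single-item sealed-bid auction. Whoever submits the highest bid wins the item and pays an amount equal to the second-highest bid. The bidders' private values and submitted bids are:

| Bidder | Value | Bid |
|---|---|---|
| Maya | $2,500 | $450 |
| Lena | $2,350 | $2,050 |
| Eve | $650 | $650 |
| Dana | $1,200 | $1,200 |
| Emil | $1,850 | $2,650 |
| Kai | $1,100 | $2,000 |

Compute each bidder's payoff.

Payoffs: Maya $0, Lena $0, Eve $0, Dana $0, Emil -$200, Kai $0.

Sorted high to low: Emil $2,650 > Lena $2,050 > Kai $2,000 > Dana $1,200 > Eve $650 > Maya $450.
Emil has the top bid and wins; the price is the second-highest bid, $2,050.
Emil's payoff = $1,850 − $2,050 = -$200. All other bidders lose, so their payoff is 0.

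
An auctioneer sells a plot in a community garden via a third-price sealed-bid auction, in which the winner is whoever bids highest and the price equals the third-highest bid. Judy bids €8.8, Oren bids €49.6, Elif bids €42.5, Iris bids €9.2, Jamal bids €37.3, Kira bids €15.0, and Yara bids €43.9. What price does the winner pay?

Ranking the bids: Oren €49.6; Yara €43.9; Elif €42.5; Jamal €37.3; Kira €15.0; Iris €9.2; Judy €8.8.
Oren is the highest bidder, so Oren wins.
Under the third-price rule, the price is the third-highest bid: €42.5.

€42.5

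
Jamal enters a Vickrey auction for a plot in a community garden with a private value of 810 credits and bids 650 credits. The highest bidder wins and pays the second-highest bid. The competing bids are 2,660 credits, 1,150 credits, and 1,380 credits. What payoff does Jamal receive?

Highest competing bid: 2,660 credits.
Jamal's bid 650 credits is not the highest, so Jamal loses, pays nothing, and earns zero payoff.

0 credits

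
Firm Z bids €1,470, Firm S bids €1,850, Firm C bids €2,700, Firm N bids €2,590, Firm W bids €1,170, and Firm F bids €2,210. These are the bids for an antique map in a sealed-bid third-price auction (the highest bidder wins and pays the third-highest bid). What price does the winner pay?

€2,210

Sorted high to low: Firm C €2,700, then Firm N €2,590, then Firm F €2,210, then Firm S €1,850, then Firm Z €1,470, then Firm W €1,170.
Firm C is the highest bidder, so Firm C wins.
Under the third-price rule, the price is the third-highest bid: €2,210.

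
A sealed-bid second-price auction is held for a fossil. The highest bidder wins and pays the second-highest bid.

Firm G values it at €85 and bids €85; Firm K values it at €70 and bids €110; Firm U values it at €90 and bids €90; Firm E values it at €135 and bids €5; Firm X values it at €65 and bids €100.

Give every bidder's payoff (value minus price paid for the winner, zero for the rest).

Payoffs: Firm G €0, Firm K -€30, Firm U €0, Firm E €0, Firm X €0.

Ranking the bids: Firm K €110 > Firm X €100 > Firm U €90 > Firm G €85 > Firm E €5.
Firm K has the top bid and wins; the price is the second-highest bid, €100.
Firm K's payoff = €70 − €100 = -€30. All other bidders lose, so their payoff is 0.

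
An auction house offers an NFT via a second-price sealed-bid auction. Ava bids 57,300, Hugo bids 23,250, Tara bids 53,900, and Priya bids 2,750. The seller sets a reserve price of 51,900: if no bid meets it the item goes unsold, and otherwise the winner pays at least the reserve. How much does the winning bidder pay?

Sorted high to low: Ava 57,300, then Tara 53,900, then Hugo 23,250, then Priya 2,750.
Ava has the highest bid, so Ava wins.
The second-highest bid is 53,900, which exceeds the reserve, so that sets the price.

Price paid: 53,900.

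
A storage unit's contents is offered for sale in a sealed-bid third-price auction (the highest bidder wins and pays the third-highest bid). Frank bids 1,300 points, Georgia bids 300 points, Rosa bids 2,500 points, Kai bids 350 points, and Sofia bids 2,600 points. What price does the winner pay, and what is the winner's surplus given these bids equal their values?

Ranking the bids: Sofia 2,600 points, then Rosa 2,500 points, then Frank 1,300 points, then Kai 350 points, then Georgia 300 points.
Sofia is the highest bidder, so Sofia wins.
Under the third-price rule, the price is the third-highest bid: 1,300 points.
Surplus = 2,600 points − 1,300 points = 1,300 points.

Price 1,300 points; surplus 1,300 points.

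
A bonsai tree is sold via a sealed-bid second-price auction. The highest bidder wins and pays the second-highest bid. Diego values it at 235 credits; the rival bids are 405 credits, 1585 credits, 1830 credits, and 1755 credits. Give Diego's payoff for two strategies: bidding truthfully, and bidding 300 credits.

The highest competing bid is 1830 credits.
Bidding truthfully at 235 credits: the top bid is 1830 credits (a rival), so Diego loses. Payoff = 0 credits.
Bidding 300 credits: the top bid is 1830 credits (a rival), so Diego loses. Payoff = 0 credits.

Truthful: 0 credits; alternative: 0 credits.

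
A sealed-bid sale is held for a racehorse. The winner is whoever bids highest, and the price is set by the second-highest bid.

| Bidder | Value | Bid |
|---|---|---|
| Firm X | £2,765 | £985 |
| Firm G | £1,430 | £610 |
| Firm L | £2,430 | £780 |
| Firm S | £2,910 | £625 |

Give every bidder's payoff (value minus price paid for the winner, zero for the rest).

Firm X £1,985, Firm G £0, Firm L £0, Firm S £0.

Sorted high to low: Firm X £985 > Firm L £780 > Firm S £625 > Firm G £610.
Firm X has the top bid and wins; the price is the second-highest bid, £780.
Firm X's payoff = £2,765 − £780 = £1,985. All other bidders lose, so their payoff is 0.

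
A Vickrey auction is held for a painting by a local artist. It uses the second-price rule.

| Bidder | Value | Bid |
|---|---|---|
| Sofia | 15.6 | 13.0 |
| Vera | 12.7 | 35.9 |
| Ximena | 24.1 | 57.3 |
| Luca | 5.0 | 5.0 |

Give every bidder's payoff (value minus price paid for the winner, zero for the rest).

Payoffs: Sofia 0.0, Vera 0.0, Ximena -11.8, Luca 0.0.

Bids in descending order: Ximena 57.3, then Vera 35.9, then Sofia 13.0, then Luca 5.0.
Ximena has the top bid and wins; the price is the second-highest bid, 35.9.
Ximena's payoff = 24.1 − 35.9 = -11.8. All other bidders lose, so their payoff is 0.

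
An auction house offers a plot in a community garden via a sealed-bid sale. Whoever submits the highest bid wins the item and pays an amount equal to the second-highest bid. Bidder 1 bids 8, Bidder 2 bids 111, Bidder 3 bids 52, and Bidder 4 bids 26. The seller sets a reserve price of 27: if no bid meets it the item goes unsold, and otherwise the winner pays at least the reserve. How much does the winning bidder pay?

Ranking the bids: Bidder 2 111; Bidder 3 52; Bidder 4 26; Bidder 1 8.
Bidder 2 has the highest bid, so Bidder 2 wins.
The second-highest bid is 52, which exceeds the reserve, so that sets the price.

Price paid: 52.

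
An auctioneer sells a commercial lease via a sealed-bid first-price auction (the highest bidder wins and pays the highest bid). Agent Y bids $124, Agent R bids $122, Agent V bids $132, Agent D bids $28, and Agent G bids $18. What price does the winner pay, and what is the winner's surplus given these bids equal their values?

The winner pays $132 for a surplus of $0.

Ordered from highest: Agent V $132; Agent Y $124; Agent R $122; Agent D $28; Agent G $18.
Agent V is the highest bidder, so Agent V wins.
Under the first-price rule, the price is the highest bid: $132.
Surplus = $132 − $132 = $0.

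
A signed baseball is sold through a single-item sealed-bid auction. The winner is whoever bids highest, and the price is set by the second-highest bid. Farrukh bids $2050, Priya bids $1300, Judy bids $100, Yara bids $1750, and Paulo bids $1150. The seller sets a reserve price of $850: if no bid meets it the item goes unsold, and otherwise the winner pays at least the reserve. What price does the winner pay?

Price paid: $1750.

Sorted high to low: Farrukh $2050 > Yara $1750 > Priya $1300 > Paulo $1150 > Judy $100.
Farrukh has the highest bid, so Farrukh wins.
The second-highest bid is $1750, which exceeds the reserve, so that sets the price.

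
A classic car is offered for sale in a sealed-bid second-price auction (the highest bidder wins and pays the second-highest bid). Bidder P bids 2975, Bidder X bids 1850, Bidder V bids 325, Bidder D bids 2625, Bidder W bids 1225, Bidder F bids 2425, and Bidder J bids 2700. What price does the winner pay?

Sorted high to low: Bidder P 2975 > Bidder J 2700 > Bidder D 2625 > Bidder F 2425 > Bidder X 1850 > Bidder W 1225 > Bidder V 325.
Bidder P is the highest bidder, so Bidder P wins.
Under the second-price rule, the price is the second-highest bid: 2700.

Price paid: 2700.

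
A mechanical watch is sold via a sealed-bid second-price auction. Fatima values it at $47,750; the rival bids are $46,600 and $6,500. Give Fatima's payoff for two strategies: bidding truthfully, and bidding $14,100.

(a) $1,150  (b) $0

The highest competing bid is $46,600.
Bidding truthfully at $47,750: Fatima has the top bid, wins, and pays the second-highest bid $46,600. Payoff = $47,750 − $46,600 = $1,150.
Bidding $14,100: the top bid is $46,600 (a rival), so Fatima loses. Payoff = $0.
This is the dominant-strategy logic: truthful bidding weakly beats any alternative.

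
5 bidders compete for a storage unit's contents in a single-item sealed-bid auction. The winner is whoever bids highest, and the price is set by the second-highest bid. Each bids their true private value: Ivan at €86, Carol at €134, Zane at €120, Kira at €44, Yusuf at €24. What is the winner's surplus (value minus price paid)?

Ranking the bids: Carol €134, then Zane €120, then Ivan €86, then Kira €44, then Yusuf €24.
Carol wins with the top bid and pays the second-highest, €120.
Surplus = €134 − €120 = €14.

Winner's surplus: €14.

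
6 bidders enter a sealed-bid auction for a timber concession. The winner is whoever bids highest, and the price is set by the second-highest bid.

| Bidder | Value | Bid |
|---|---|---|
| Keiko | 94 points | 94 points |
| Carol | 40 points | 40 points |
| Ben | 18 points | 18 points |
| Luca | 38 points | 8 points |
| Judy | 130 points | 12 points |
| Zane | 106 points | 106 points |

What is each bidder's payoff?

Payoffs: Keiko 0 points, Carol 0 points, Ben 0 points, Luca 0 points, Judy 0 points, Zane 12 points.

Ranking the bids: Zane 106 points, then Keiko 94 points, then Carol 40 points, then Ben 18 points, then Judy 12 points, then Luca 8 points.
Zane has the top bid and wins; the price is the second-highest bid, 94 points.
Zane's payoff = 106 points − 94 points = 12 points. All other bidders lose, so their payoff is 0.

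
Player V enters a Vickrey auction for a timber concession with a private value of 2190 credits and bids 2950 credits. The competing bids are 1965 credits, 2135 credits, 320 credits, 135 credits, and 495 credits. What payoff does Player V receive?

Payoff = 55 credits.

Highest competing bid: 2135 credits.
Player V's bid 2950 credits is the highest overall, so Player V wins and pays the second-highest bid, 2135 credits.
Payoff = value − price = 2190 credits − 2135 credits = 55 credits.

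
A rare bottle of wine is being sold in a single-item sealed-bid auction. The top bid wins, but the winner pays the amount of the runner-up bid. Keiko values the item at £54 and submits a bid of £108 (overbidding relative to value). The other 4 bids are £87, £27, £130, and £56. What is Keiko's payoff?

Highest competing bid: £130.
Keiko's bid £108 is not the highest, so Keiko loses, pays nothing, and earns zero payoff.

Payoff = £0.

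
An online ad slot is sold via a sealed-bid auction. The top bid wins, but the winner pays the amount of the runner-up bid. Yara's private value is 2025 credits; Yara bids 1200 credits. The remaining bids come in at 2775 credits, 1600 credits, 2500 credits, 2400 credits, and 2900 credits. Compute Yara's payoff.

Yara's payoff: 0 credits.

Highest competing bid: 2900 credits.
Yara's bid 1200 credits is not the highest, so Yara loses, pays nothing, and earns zero payoff.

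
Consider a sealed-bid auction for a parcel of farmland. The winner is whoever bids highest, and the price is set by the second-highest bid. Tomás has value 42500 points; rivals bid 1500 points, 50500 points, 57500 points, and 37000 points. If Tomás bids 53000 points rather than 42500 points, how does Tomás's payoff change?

Change in payoff: 0 points.

The highest competing bid is 57500 points.
Bidding truthfully at 42500 points: the top bid is 57500 points (a rival), so Tomás loses. Payoff = 0 points.
Bidding 53000 points: the top bid is 57500 points (a rival), so Tomás loses. Payoff = 0 points.
Change = 0 points − 0 points = 0 points.
The bid only affects whether you win, not the price — here both bids land on the same side of the top rival bid, so the deviation is payoff-neutral.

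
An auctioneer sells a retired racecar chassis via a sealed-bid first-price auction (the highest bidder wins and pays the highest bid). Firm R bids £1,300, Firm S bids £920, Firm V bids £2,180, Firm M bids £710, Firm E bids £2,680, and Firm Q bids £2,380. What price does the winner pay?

£2,680

Ordered from highest: Firm E £2,680, then Firm Q £2,380, then Firm V £2,180, then Firm R £1,300, then Firm S £920, then Firm M £710.
Firm E is the highest bidder, so Firm E wins.
Under the first-price rule, the price is the highest bid: £2,680.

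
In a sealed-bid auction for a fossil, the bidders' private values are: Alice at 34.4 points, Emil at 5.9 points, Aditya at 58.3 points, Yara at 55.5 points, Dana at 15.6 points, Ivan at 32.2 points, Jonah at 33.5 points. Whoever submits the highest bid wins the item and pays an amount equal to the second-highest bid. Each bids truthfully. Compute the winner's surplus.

Ranking the bids: Aditya 58.3 points, then Yara 55.5 points, then Alice 34.4 points, then Jonah 33.5 points, then Ivan 32.2 points, then Dana 15.6 points, then Emil 5.9 points.
Aditya wins with the top bid and pays the second-highest, 55.5 points.
Surplus = 58.3 points − 55.5 points = 2.8 points.

Winner's surplus: 2.8 points.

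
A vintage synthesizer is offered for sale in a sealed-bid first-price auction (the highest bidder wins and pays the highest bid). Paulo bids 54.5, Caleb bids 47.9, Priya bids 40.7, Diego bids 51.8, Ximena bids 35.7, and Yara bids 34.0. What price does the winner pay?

The winner pays 54.5.

Ranking the bids: Paulo 54.5; Diego 51.8; Caleb 47.9; Priya 40.7; Ximena 35.7; Yara 34.0.
Paulo is the highest bidder, so Paulo wins.
Under the first-price rule, the price is the highest bid: 54.5.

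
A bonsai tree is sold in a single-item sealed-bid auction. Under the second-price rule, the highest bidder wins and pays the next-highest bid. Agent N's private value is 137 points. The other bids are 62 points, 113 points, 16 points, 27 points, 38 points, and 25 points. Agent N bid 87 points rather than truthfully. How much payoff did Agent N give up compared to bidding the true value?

The highest competing bid is 113 points.
Bidding truthfully at 137 points: Agent N has the top bid, wins, and pays the second-highest bid 113 points. Payoff = 137 points − 113 points = 24 points.
Bidding 87 points: the top bid is 113 points (a rival), so Agent N loses. Payoff = 0 points.
Regret = truthful payoff − actual payoff = 24 points − 0 points = 24 points.

Regret: 24 points.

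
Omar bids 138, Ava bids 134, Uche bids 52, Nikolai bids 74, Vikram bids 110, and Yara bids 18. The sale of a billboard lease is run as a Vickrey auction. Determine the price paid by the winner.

Sorted high to low: Omar 138, then Ava 134, then Vikram 110, then Nikolai 74, then Uche 52, then Yara 18.
Omar has the highest bid, so Omar wins.
The second-highest bid is 134, so that is what Omar pays.

134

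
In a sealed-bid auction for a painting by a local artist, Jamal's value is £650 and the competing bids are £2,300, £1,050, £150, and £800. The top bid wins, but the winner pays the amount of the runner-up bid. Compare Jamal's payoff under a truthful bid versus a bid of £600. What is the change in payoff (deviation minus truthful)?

The highest competing bid is £2,300.
Bidding truthfully at £650: the top bid is £2,300 (a rival), so Jamal loses. Payoff = £0.
Bidding £600: the top bid is £2,300 (a rival), so Jamal loses. Payoff = £0.
Change = £0 − £0 = £0.

Change in payoff: £0.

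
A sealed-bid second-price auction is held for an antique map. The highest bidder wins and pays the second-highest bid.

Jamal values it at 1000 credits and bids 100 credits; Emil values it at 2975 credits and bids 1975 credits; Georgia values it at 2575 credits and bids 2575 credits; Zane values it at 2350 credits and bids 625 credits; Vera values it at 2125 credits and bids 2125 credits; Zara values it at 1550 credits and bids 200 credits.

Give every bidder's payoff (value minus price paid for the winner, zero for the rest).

Jamal 0 credits, Emil 0 credits, Georgia 450 credits, Zane 0 credits, Vera 0 credits, Zara 0 credits.

Ranking the bids: Georgia 2575 credits, then Vera 2125 credits, then Emil 1975 credits, then Zane 625 credits, then Zara 200 credits, then Jamal 100 credits.
Georgia has the top bid and wins; the price is the second-highest bid, 2125 credits.
Georgia's payoff = 2575 credits − 2125 credits = 450 credits. All other bidders lose, so their payoff is 0.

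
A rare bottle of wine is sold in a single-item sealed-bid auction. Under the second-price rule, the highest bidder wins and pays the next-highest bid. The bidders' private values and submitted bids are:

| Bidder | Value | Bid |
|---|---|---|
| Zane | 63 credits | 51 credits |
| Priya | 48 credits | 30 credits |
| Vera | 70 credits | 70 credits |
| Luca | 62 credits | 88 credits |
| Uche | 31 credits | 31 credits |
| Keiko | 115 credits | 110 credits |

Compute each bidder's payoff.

Payoffs: Zane 0 credits, Priya 0 credits, Vera 0 credits, Luca 0 credits, Uche 0 credits, Keiko 27 credits.

Ordered from highest: Keiko 110 credits > Luca 88 credits > Vera 70 credits > Zane 51 credits > Uche 31 credits > Priya 30 credits.
Keiko has the top bid and wins; the price is the second-highest bid, 88 credits.
Keiko's payoff = 115 credits − 88 credits = 27 credits. All other bidders lose, so their payoff is 0.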